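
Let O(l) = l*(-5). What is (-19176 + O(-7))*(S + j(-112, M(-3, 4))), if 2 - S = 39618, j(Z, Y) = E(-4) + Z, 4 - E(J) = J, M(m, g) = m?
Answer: 760280520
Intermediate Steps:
O(l) = -5*l
E(J) = 4 - J
j(Z, Y) = 8 + Z (j(Z, Y) = (4 - 1*(-4)) + Z = (4 + 4) + Z = 8 + Z)
S = -39616 (S = 2 - 1*39618 = 2 - 39618 = -39616)
(-19176 + O(-7))*(S + j(-112, M(-3, 4))) = (-19176 - 5*(-7))*(-39616 + (8 - 112)) = (-19176 + 35)*(-39616 - 104) = -19141*(-39720) = 760280520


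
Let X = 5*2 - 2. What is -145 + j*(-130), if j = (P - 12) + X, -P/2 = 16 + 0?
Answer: 4535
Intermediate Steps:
P = -32 (P = -2*(16 + 0) = -2*16 = -32)
X = 8 (X = 10 - 2 = 8)
j = -36 (j = (-32 - 12) + 8 = -44 + 8 = -36)
-145 + j*(-130) = -145 - 36*(-130) = -145 + 4680 = 4535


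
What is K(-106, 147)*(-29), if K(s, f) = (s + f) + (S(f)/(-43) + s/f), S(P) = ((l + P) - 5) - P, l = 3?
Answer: -7392013/6321 ≈ -1169.4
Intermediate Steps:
S(P) = -2 (S(P) = ((3 + P) - 5) - P = (-2 + P) - P = -2)
K(s, f) = 2/43 + f + s + s/f (K(s, f) = (s + f) + (-2/(-43) + s/f) = (f + s) + (-2*(-1/43) + s/f) = (f + s) + (2/43 + s/f) = 2/43 + f + s + s/f)
K(-106, 147)*(-29) = (2/43 + 147 - 106 - 106/147)*(-29) = (254897/6321)*(-29) = -7392013/6321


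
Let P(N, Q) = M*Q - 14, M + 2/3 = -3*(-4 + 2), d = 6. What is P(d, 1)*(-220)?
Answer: 5720/3 ≈ 1906.7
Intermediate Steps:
M = 16/3 (M = -⅔ - 3*(-4 + 2) = -⅔ - 3*(-2) = -⅔ + 6 = 16/3 ≈ 5.3333)
P(N, Q) = -14 + 16*Q/3 (P(N, Q) = 16*Q/3 - 14 = -14 + 16*Q/3)
P(d, 1)*(-220) = (-14 + (16/3)*1)*(-220) = (-14 + 16/3)*(-220) = -26/3*(-220) = 5720/3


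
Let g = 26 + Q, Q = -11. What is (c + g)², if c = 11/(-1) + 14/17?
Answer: 6724/289 ≈ 23.266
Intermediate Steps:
g = 15 (g = 26 - 11 = 15)
c = -173/17 (c = 11*(-1) + 14*(1/17) = -11 + 14/17 = -173/17 ≈ -10.176)
(c + g)² = (-173/17 + 15)² = (82/17)² = 6724/289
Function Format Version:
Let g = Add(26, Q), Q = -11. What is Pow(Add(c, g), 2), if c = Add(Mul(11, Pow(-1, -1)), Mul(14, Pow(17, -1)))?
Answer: Rational(6724, 289) ≈ 23.266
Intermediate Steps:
g = 15 (g = Add(26, -11) = 15)
c = Rational(-173, 17) (c = Add(Mul(11, -1), Mul(14, Rational(1, 17))) = Add(-11, Rational(14, 17)) = Rational(-173, 17) ≈ -10.176)
Pow(Add(c, g), 2) = Pow(Add(Rational(-173, 17), 15), 2) = Pow(Rational(82, 17), 2) = Rational(6724, 289)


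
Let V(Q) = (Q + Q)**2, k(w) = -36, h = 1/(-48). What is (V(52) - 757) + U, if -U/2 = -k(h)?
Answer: 9987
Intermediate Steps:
h = -1/48 ≈ -0.020833
V(Q) = 4*Q**2 (V(Q) = (2*Q)**2 = 4*Q**2)
U = -72 (U = -(-2)*(-36) = -2*36 = -72)
(V(52) - 757) + U = (4*52**2 - 757) - 72 = (4*2704 - 757) - 72 = (10816 - 757) - 72 = 10059 - 72 = 9987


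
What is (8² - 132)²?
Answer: 4624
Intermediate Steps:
(8² - 132)² = (64 - 132)² = (-68)² = 4624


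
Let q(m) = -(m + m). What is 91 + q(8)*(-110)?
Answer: 1851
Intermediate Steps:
q(m) = -2*m
91 + q(8)*(-110) = 91 - 2*8*(-110) = 91 - 16*(-110) = 91 + 1760 = 1851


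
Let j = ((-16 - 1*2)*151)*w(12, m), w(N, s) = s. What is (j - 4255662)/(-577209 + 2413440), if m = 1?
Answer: -1419460/612077 ≈ -2.3191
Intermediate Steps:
j = -2718 (j = ((-16 - 1*2)*151)*1 = ((-16 - 2)*151)*1 = -18*151*1 = -2718*1 = -2718)
(j - 4255662)/(-577209 + 2413440) = (-2718 - 4255662)/(-577209 + 2413440) = -4258380/1836231 = -4258380*1/1836231 = -1419460/612077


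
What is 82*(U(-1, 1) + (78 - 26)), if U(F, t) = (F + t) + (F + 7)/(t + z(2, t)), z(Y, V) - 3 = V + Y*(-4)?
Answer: 4100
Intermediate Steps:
z(Y, V) = 3 + V - 4*Y (z(Y, V) = 3 + (V + Y*(-4)) = 3 + (V - 4*Y) = 3 + V - 4*Y)
U(F, t) = F + t + (7 + F)/(-5 + 2*t) (U(F, t) = (F + t) + (F + 7)/(t + (3 + t - 4*2)) = (F + t) + (7 + F)/(t + (3 + t - 8)) = (F + t) + (7 + F)/(t + (-5 + t)) = (F + t) + (7 + F)/(-5 + 2*t) = F + t + (7 + F)/(-5 + 2*t))
82*(U(-1, 1) + (78 - 26)) = 82*((7 - 5*1 - 4*(-1) + 2*1² + 2*(-1)*1)/(-5 + 2*1) + (78 - 26)) = 82*((7 - 5 + 4 + 2*1 - 2)/(-5 + 2) + 52) = 82*((7 - 5 + 4 + 2 - 2)/(-3) + 52) = 82*(-⅓*6 + 52) = 82*(-2 + 52) = 82*50 = 4100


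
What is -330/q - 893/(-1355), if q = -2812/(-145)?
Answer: -31162817/1905130 ≈ -16.357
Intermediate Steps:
q = 2812/145 (q = -2812*(-1/145) = 2812/145 ≈ 19.393)
-330/q - 893/(-1355) = -330/2812/145 - 893/(-1355) = -330*145/2812 - 893*(-1/1355) = -23925/1406 + 893/1355 = -31162817/1905130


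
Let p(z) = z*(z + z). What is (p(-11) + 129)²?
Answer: 137641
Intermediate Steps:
p(z) = 2*z² (p(z) = z*(2*z) = 2*z²)
(p(-11) + 129)² = (2*(-11)² + 129)² = (2*121 + 129)² = (242 + 129)² = 371² = 137641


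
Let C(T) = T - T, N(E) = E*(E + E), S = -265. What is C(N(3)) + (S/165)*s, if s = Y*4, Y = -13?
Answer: 2756/33 ≈ 83.515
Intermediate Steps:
N(E) = 2*E² (N(E) = E*(2*E) = 2*E²)
s = -52 (s = -13*4 = -52)
C(T) = 0
C(N(3)) + (S/165)*s = 0 - 265/165*(-52) = 0 - 265*1/165*(-52) = 0 - 53/33*(-52) = 0 + 2756/33 = 2756/33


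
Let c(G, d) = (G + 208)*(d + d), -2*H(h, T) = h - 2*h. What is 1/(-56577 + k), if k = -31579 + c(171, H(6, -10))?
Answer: -1/85882 ≈ -1.1644e-5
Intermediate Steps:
H(h, T) = h/2 (H(h, T) = -(h - 2*h)/2 = -(-1)*h/2 = h/2)
c(G, d) = 2*d*(208 + G) (c(G, d) = (208 + G)*(2*d) = 2*d*(208 + G))
k = -29305 (k = -31579 + 2*((½)*6)*(208 + 171) = -31579 + 2*3*379 = -31579 + 2274 = -29305)
1/(-56577 + k) = 1/(-56577 - 29305) = 1/(-85882) = -1/85882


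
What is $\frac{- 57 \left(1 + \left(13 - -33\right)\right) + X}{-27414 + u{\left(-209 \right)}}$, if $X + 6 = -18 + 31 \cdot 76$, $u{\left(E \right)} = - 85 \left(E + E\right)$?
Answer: $- \frac{347}{8116} \approx -0.042755$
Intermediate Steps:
$u{\left(E \right)} = - 170 E$ ($u{\left(E \right)} = - 85 \cdot 2 E = - 170 E$)
$X = 2332$ ($X = -6 + \left(-18 + 31 \cdot 76\right) = -6 + \left(-18 + 2356\right) = -6 + 2338 = 2332$)
$\frac{- 57 \left(1 + \left(13 - -33\right)\right) + X}{-27414 + u{\left(-209 \right)}} = \frac{- 57 \left(1 + \left(13 - -33\right)\right) + 2332}{-27414 - -35530} = \frac{- 57 \left(1 + \left(13 + 33\right)\right) + 2332}{-27414 + 35530} = \frac{- 57 \left(1 + 46\right) + 2332}{8116} = \left(\left(-57\right) 47 + 2332\right) \frac{1}{8116} = \left(-2679 + 2332\right) \frac{1}{8116} = \left(-347\right) \frac{1}{8116} = - \frac{347}{8116}$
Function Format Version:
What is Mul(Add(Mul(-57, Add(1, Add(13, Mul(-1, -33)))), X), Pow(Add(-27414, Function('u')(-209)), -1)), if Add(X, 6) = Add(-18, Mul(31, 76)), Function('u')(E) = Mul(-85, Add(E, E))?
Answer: Rational(-347, 8116) ≈ -0.042755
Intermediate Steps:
Function('u')(E) = Mul(-170, E) (Function('u')(E) = Mul(-85, Mul(2, E)) = Mul(-170, E))
X = 2332 (X = Add(-6, Add(-18, Mul(31, 76))) = Add(-6, Add(-18, 2356)) = Add(-6, 2338) = 2332)
Mul(Add(Mul(-57, Add(1, Add(13, Mul(-1, -33)))), X), Pow(Add(-27414, Function('u')(-209)), -1)) = Mul(Add(Mul(-57, Add(1, Add(13, Mul(-1, -33)))), 2332), Pow(Add(-27414, Mul(-170, -209)), -1)) = Mul(Add(Mul(-57, Add(1, Add(13, 33))), 2332), Pow(Add(-27414, 35530), -1)) = Mul(Add(Mul(-57, Add(1, 46)), 2332), Pow(8116, -1)) = Mul(Add(Mul(-57, 47), 2332), Rational(1, 8116)) = Mul(Add(-2679, 2332), Rational(1, 8116)) = Mul(-347, Rational(1, 8116)) = Rational(-347, 8116)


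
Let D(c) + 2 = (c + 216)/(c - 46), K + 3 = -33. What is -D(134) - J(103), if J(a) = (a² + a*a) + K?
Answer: -932095/44 ≈ -21184.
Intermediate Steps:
K = -36 (K = -3 - 33 = -36)
D(c) = -2 + (216 + c)/(-46 + c) (D(c) = -2 + (c + 216)/(c - 46) = -2 + (216 + c)/(-46 + c))
J(a) = -36 + 2*a² (J(a) = (a² + a*a) - 36 = (a² + a²) - 36 = 2*a² - 36 = -36 + 2*a²)
-D(134) - J(103) = -(308 - 1*134)/(-46 + 134) - (-36 + 2*103²) = -(308 - 134)/88 - (-36 + 2*10609) = -174/88 - (-36 + 21218) = -1*87/44 - 1*21182 = -87/44 - 21182 = -932095/44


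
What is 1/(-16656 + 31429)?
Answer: 1/14773 ≈ 6.7691e-5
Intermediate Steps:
1/(-16656 + 31429) = 1/14773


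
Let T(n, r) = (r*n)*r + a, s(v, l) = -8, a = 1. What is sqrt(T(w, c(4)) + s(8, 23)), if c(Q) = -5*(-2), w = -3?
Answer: I*sqrt(307) ≈ 17.521*I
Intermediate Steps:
c(Q) = 10
T(n, r) = 1 + n*r**2 (T(n, r) = (r*n)*r + 1 = (n*r)*r + 1 = n*r**2 + 1 = 1 + n*r**2)
sqrt(T(w, c(4)) + s(8, 23)) = sqrt((1 - 3*10**2) - 8) = sqrt((1 - 3*100) - 8) = sqrt((1 - 300) - 8) = sqrt(-299 - 8) = sqrt(-307) = I*sqrt(307)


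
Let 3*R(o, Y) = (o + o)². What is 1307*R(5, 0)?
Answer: 130700/3 ≈ 43567.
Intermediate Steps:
R(o, Y) = 4*o²/3 (R(o, Y) = (o + o)²/3 = (2*o)²/3 = (4*o²)/3 = 4*o²/3)
1307*R(5, 0) = 1307*((4/3)*5²) = 1307*((4/3)*25) = 1307*(100/3) = 130700/3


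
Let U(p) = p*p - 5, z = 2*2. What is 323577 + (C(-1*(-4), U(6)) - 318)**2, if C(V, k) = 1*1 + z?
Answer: 421546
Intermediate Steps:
z = 4
U(p) = -5 + p**2 (U(p) = p**2 - 5 = -5 + p**2)
C(V, k) = 5 (C(V, k) = 1*1 + 4 = 1 + 4 = 5)
323577 + (C(-1*(-4), U(6)) - 318)**2 = 323577 + (5 - 318)**2 = 323577 + (-313)**2 = 323577 + 97969 = 421546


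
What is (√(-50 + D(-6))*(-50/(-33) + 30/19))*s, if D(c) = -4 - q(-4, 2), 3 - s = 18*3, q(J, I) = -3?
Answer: -32980*I*√51/209 ≈ -1126.9*I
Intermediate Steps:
s = -51 (s = 3 - 18*3 = 3 - 1*54 = 3 - 54 = -51)
D(c) = -1 (D(c) = -4 - 1*(-3) = -4 + 3 = -1)
(√(-50 + D(-6))*(-50/(-33) + 30/19))*s = (√(-50 - 1)*(-50/(-33) + 30/19))*(-51) = (√(-51)*(-50*(-1/33) + 30*(1/19)))*(-51) = ((I*√51)*(50/33 + 30/19))*(-51) = ((I*√51)*(1940/627))*(-51) = (1940*I*√51/627)*(-51) = -32980*I*√51/209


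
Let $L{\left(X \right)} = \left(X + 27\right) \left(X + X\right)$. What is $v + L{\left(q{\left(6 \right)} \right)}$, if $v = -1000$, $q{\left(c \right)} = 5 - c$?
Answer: $-1052$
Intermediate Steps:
$L{\left(X \right)} = 2 X \left(27 + X\right)$ ($L{\left(X \right)} = \left(27 + X\right) 2 X = 2 X \left(27 + X\right)$)
$v + L{\left(q{\left(6 \right)} \right)} = -1000 + 2 \left(5 - 6\right) \left(27 + \left(5 - 6\right)\right) = -1000 + 2 \left(-1\right) \left(27 - 1\right) = -1000 + 2 \left(-1\right) 26 = -1000 - 52 = -1052$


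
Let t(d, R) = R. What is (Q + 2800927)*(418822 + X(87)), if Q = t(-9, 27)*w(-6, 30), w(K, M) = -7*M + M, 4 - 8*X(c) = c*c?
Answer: 9347282737737/8 ≈ 1.1684e+12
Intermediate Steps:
X(c) = 1/2 - c**2/8 (X(c) = 1/2 - c*c/8 = 1/2 - c**2/8)
w(K, M) = -6*M
Q = -4860 (Q = 27*(-6*30) = 27*(-180) = -4860)
(Q + 2800927)*(418822 + X(87)) = (-4860 + 2800927)*(418822 + (1/2 - 1/8*87**2)) = 2796067*(418822 + (1/2 - 1/8*7569)) = 2796067*(418822 + (1/2 - 7569/8)) = 2796067*(418822 - 7565/8) = 2796067*(3343011/8) = 9347282737737/8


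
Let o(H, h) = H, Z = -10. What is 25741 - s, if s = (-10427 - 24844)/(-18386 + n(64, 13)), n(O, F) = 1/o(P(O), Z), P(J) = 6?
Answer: 2839406789/110315 ≈ 25739.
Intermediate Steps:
n(O, F) = ⅙ (n(O, F) = 1/6 = ⅙)
s = 211626/110315 (s = (-10427 - 24844)/(-18386 + ⅙) = -35271/(-110315/6) = -35271*(-6/110315) = 211626/110315 ≈ 1.9184)
25741 - s = 25741 - 1*211626/110315 = 25741 - 211626/110315 = 2839406789/110315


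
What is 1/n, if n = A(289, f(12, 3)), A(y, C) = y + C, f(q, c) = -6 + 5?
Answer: 1/288 ≈ 0.0034722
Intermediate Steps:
f(q, c) = -1
A(y, C) = C + y
n = 288 (n = -1 + 289 = 288)
1/n = 1/288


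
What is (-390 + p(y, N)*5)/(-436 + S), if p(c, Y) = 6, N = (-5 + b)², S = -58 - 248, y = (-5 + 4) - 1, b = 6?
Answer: 180/371 ≈ 0.48518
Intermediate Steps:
y = -2 (y = -1 - 1 = -2)
S = -306
N = 1 (N = (-5 + 6)² = 1² = 1)
(-390 + p(y, N)*5)/(-436 + S) = (-390 + 6*5)/(-436 - 306) = (-390 + 30)/(-742) = -360*(-1/742) = 180/371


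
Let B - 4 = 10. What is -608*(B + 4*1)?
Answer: -10944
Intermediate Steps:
B = 14 (B = 4 + 10 = 14)
-608*(B + 4*1) = -608*(14 + 4*1) = -608*(14 + 4) = -608*18 = -10944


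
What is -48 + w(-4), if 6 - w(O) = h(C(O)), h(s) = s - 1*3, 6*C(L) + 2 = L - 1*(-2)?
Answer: -115/3 ≈ -38.333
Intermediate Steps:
C(L) = L/6 (C(L) = -⅓ + (L - 1*(-2))/6 = -⅓ + (L + 2)/6 = -⅓ + (2 + L)/6 = -⅓ + (⅓ + L/6) = L/6)
h(s) = -3 + s (h(s) = s - 3 = -3 + s)
w(O) = 9 - O/6 (w(O) = 6 - (-3 + O/6) = 6 + (3 - O/6) = 9 - O/6)
-48 + w(-4) = -48 + (9 - ⅙*(-4)) = -48 + (9 + ⅔) = -48 + 29/3 = -115/3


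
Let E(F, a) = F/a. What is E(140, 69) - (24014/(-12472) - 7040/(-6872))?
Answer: 1082958337/369613956 ≈ 2.9300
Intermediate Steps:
E(140, 69) - (24014/(-12472) - 7040/(-6872)) = 140/69 - (24014/(-12472) - 7040/(-6872)) = 140*(1/69) - (24014*(-1/12472) - 7040*(-1/6872)) = 140/69 - (-12007/6236 + 880/859) = 140/69 - 1*(-4826333/5356724) = 140/69 + 4826333/5356724 = 1082958337/369613956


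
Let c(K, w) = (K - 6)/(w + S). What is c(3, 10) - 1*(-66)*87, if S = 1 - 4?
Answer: 40191/7 ≈ 5741.6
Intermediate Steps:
S = -3
c(K, w) = (-6 + K)/(-3 + w) (c(K, w) = (K - 6)/(w - 3) = (-6 + K)/(-3 + w))
c(3, 10) - 1*(-66)*87 = (-6 + 3)/(-3 + 10) - 1*(-66)*87 = -3/7 + 66*87 = (⅐)*(-3) + 5742 = -3/7 + 5742 = 40191/7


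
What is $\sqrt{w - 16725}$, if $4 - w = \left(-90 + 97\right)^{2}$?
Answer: $i \sqrt{16770} \approx 129.5 i$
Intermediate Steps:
$w = -45$ ($w = 4 - \left(-90 + 97\right)^{2} = 4 - 7^{2} = 4 - 49 = -45$)
$\sqrt{w - 16725} = \sqrt{-45 - 16725} = \sqrt{-16770} = i \sqrt{16770}$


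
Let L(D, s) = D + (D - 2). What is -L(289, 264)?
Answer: -576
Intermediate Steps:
L(D, s) = -2 + 2*D (L(D, s) = D + (-2 + D) = -2 + 2*D)
-L(289, 264) = -(-2 + 2*289) = -(-2 + 578) = -1*576 = -576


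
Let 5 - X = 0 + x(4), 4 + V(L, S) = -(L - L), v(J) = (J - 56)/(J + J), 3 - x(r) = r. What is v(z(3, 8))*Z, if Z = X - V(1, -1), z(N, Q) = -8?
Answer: 40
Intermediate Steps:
x(r) = 3 - r
v(J) = (-56 + J)/(2*J) (v(J) = (-56 + J)/((2*J)) = (-56 + J)*(1/(2*J)) = (-56 + J)/(2*J))
V(L, S) = -4 (V(L, S) = -4 - (L - L) = -4 - 1*0 = -4 + 0 = -4)
X = 6 (X = 5 - (0 + (3 - 1*4)) = 5 - (0 + (3 - 4)) = 5 - (0 - 1) = 5 - 1*(-1) = 5 + 1 = 6)
Z = 10 (Z = 6 - 1*(-4) = 6 + 4 = 10)
v(z(3, 8))*Z = ((½)*(-56 - 8)/(-8))*10 = ((½)*(-⅛)*(-64))*10 = 4*10 = 40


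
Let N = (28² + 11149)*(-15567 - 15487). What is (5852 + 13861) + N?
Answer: -370547669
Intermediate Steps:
N = -370567382 (N = (784 + 11149)*(-31054) = 11933*(-31054) = -370567382)
(5852 + 13861) + N = (5852 + 13861) - 370567382 = 19713 - 370567382 = -370547669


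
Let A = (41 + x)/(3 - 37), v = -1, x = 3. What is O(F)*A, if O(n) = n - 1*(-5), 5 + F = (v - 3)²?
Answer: -352/17 ≈ -20.706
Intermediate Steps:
F = 11 (F = -5 + (-1 - 3)² = -5 + (-4)² = -5 + 16 = 11)
O(n) = 5 + n (O(n) = n + 5 = 5 + n)
A = -22/17 (A = (41 + 3)/(3 - 37) = 44/(-34) = 44*(-1/34) = -22/17 ≈ -1.2941)
O(F)*A = (5 + 11)*(-22/17) = 16*(-22/17) = -352/17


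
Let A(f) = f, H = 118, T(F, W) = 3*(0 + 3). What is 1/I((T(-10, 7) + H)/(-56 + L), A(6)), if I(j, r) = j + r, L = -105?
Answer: 161/839 ≈ 0.19190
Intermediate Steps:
T(F, W) = 9 (T(F, W) = 3*3 = 9)
1/I((T(-10, 7) + H)/(-56 + L), A(6)) = 1/((9 + 118)/(-56 - 105) + 6) = 1/(127/(-161) + 6) = 1/(127*(-1/161) + 6) = 1/(-127/161 + 6) = 1/(839/161) = 161/839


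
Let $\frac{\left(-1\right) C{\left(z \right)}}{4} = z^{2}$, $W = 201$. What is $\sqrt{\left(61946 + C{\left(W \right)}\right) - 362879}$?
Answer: $3 i \sqrt{51393} \approx 680.1 i$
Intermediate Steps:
$C{\left(z \right)} = - 4 z^{2}$
$\sqrt{\left(61946 + C{\left(W \right)}\right) - 362879} = \sqrt{\left(61946 - 4 \cdot 201^{2}\right) - 362879} = \sqrt{\left(61946 - 161604\right) - 362879} = \sqrt{-99658 - 362879} = \sqrt{-462537} = 3 i \sqrt{51393}$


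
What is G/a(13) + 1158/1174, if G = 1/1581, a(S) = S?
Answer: 11900774/12064611 ≈ 0.98642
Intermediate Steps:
G = 1/1581 ≈ 0.00063251
G/a(13) + 1158/1174 = (1/1581)/13 + 1158/1174 = (1/1581)*(1/13) + 1158*(1/1174) = 1/20553 + 579/587 = 11900774/12064611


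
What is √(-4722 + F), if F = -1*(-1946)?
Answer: 2*I*√694 ≈ 52.688*I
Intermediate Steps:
F = 1946
√(-4722 + F) = √(-4722 + 1946) = √(-2776) = 2*I*√694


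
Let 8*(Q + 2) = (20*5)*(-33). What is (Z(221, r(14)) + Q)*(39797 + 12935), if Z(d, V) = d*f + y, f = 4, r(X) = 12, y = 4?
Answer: 24968602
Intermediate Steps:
Z(d, V) = 4 + 4*d (Z(d, V) = d*4 + 4 = 4*d + 4 = 4 + 4*d)
Q = -829/2 (Q = -2 + ((20*5)*(-33))/8 = -2 + (100*(-33))/8 = -2 + (1/8)*(-3300) = -2 - 825/2 = -829/2 ≈ -414.50)
(Z(221, r(14)) + Q)*(39797 + 12935) = ((4 + 4*221) - 829/2)*(39797 + 12935) = ((4 + 884) - 829/2)*52732 = (888 - 829/2)*52732 = (947/2)*52732 = 24968602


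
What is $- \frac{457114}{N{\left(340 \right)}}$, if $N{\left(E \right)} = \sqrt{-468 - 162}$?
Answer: $\frac{32651 i \sqrt{70}}{15} \approx 18212.0 i$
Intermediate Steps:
$N{\left(E \right)} = 3 i \sqrt{70}$ ($N{\left(E \right)} = \sqrt{-630} = 3 i \sqrt{70}$)
$- \frac{457114}{N{\left(340 \right)}} = - \frac{457114}{3 i \sqrt{70}} = - 457114 \left(- \frac{i \sqrt{70}}{210}\right) = \frac{32651 i \sqrt{70}}{15}$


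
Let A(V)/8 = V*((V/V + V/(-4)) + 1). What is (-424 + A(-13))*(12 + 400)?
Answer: -399640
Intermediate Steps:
A(V) = 8*V*(2 - V/4) (A(V) = 8*(V*((V/V + V/(-4)) + 1)) = 8*(V*((1 + V*(-1/4)) + 1)) = 8*(V*((1 - V/4) + 1)) = 8*(V*(2 - V/4)) = 8*V*(2 - V/4))
(-424 + A(-13))*(12 + 400) = (-424 + 2*(-13)*(8 - 1*(-13)))*(12 + 400) = (-424 + 2*(-13)*(8 + 13))*412 = (-424 + 2*(-13)*21)*412 = (-424 - 546)*412 = -970*412 = -399640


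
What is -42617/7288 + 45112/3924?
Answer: 40386787/7149528 ≈ 5.6489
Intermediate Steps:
-42617/7288 + 45112/3924 = -42617*1/7288 + 45112*(1/3924) = -42617/7288 + 11278/981 = 40386787/7149528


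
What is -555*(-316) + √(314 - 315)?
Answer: 175380 + I ≈ 1.7538e+5 + 1.0*I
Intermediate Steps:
-555*(-316) + √(314 - 315) = 175380 + √(-1) = 175380 + I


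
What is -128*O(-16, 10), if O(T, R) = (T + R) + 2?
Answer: 512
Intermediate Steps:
O(T, R) = 2 + R + T (O(T, R) = (R + T) + 2 = 2 + R + T)
-128*O(-16, 10) = -128*(2 + 10 - 16) = -128*(-4) = 512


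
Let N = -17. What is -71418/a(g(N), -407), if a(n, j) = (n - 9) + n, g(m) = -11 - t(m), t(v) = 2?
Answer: 71418/35 ≈ 2040.5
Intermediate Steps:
g(m) = -13 (g(m) = -11 - 1*2 = -11 - 2 = -13)
a(n, j) = -9 + 2*n (a(n, j) = (-9 + n) + n = -9 + 2*n)
-71418/a(g(N), -407) = -71418/(-9 + 2*(-13)) = -71418/(-9 - 26) = -71418/(-35) = -71418*(-1/35) = 71418/35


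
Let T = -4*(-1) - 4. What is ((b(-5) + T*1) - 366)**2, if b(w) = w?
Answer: 137641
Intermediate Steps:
T = 0 (T = 4 - 4 = 0)
((b(-5) + T*1) - 366)**2 = ((-5 + 0*1) - 366)**2 = ((-5 + 0) - 366)**2 = (-5 - 366)**2 = (-371)**2 = 137641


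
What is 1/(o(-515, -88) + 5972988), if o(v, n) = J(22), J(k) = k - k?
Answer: 1/5972988 ≈ 1.6742e-7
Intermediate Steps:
J(k) = 0
o(v, n) = 0
1/(o(-515, -88) + 5972988) = 1/(0 + 5972988) = 1/5972988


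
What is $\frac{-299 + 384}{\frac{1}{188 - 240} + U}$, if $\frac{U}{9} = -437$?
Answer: $- \frac{4420}{204517} \approx -0.021612$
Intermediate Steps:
$U = -3933$ ($U = 9 \left(-437\right) = -3933$)
$\frac{-299 + 384}{\frac{1}{188 - 240} + U} = \frac{-299 + 384}{\frac{1}{188 - 240} - 3933} = \frac{85}{\frac{1}{-52} - 3933} = \frac{85}{- \frac{1}{52} - 3933} = \frac{85}{- \frac{204517}{52}} = 85 \left(- \frac{52}{204517}\right) = - \frac{4420}{204517}$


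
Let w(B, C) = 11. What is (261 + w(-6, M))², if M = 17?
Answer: 73984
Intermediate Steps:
(261 + w(-6, M))² = (261 + 11)² = 272² = 73984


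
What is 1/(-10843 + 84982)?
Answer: 1/74139 ≈ 1.3488e-5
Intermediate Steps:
1/(-10843 + 84982) = 1/74139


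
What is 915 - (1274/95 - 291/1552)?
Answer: 1370701/1520 ≈ 901.78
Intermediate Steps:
915 - (1274/95 - 291/1552) = 915 - (1274*(1/95) - 291*1/1552) = 915 - (1274/95 - 3/16) = 915 - 1*20099/1520 = 915 - 20099/1520 = 1370701/1520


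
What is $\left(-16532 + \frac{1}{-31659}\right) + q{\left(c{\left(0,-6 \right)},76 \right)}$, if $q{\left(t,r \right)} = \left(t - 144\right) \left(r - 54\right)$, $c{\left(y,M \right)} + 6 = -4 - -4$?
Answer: $- \frac{627861289}{31659} \approx -19832.0$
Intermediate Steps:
$c{\left(y,M \right)} = -6$ ($c{\left(y,M \right)} = -6 - 0 = -6 + \left(-4 + 4\right) = -6 + 0 = -6$)
$q{\left(t,r \right)} = \left(-144 + t\right) \left(-54 + r\right)$
$\left(-16532 + \frac{1}{-31659}\right) + q{\left(c{\left(0,-6 \right)},76 \right)} = \left(-16532 + \frac{1}{-31659}\right) + \left(7776 - 10944 - -324 + 76 \left(-6\right)\right) = \left(-16532 - \frac{1}{31659}\right) + \left(7776 - 10944 + 324 - 456\right) = - \frac{523386589}{31659} - 3300 = - \frac{627861289}{31659}$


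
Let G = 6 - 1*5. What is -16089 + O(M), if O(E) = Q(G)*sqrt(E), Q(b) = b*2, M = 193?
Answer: -16089 + 2*sqrt(193) ≈ -16061.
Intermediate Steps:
G = 1 (G = 6 - 5 = 1)
Q(b) = 2*b
O(E) = 2*sqrt(E) (O(E) = (2*1)*sqrt(E) = 2*sqrt(E))
-16089 + O(M) = -16089 + 2*sqrt(193)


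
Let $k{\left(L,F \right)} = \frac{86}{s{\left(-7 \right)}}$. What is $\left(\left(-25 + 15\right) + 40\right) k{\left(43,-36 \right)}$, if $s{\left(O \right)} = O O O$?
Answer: $- \frac{2580}{343} \approx -7.5219$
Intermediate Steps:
$s{\left(O \right)} = O^{3}$ ($s{\left(O \right)} = O^{2} O = O^{3}$)
$k{\left(L,F \right)} = - \frac{86}{343}$ ($k{\left(L,F \right)} = \frac{86}{\left(-7\right)^{3}} = \frac{86}{-343} = 86 \left(- \frac{1}{343}\right) = - \frac{86}{343}$)
$\left(\left(-25 + 15\right) + 40\right) k{\left(43,-36 \right)} = \left(\left(-25 + 15\right) + 40\right) \left(- \frac{86}{343}\right) = \left(-10 + 40\right) \left(- \frac{86}{343}\right) = 30 \left(- \frac{86}{343}\right) = - \frac{2580}{343}$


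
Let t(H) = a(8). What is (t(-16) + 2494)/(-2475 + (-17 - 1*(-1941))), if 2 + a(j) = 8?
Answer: -2500/551 ≈ -4.5372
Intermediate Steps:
a(j) = 6 (a(j) = -2 + 8 = 6)
t(H) = 6
(t(-16) + 2494)/(-2475 + (-17 - 1*(-1941))) = (6 + 2494)/(-2475 + (-17 - 1*(-1941))) = 2500/(-2475 + (-17 + 1941)) = 2500/(-2475 + 1924) = 2500/(-551) = 2500*(-1/551) = -2500/551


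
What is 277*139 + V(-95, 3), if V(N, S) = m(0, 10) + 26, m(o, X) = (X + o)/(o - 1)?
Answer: 38519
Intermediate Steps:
m(o, X) = (X + o)/(-1 + o)
V(N, S) = 16 (V(N, S) = (10 + 0)/(-1 + 0) + 26 = 10/(-1) + 26 = -1*10 + 26 = -10 + 26 = 16)
277*139 + V(-95, 3) = 277*139 + 16 = 38503 + 16 = 38519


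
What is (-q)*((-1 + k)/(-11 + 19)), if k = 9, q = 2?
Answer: -2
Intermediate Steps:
(-q)*((-1 + k)/(-11 + 19)) = (-1*2)*((-1 + 9)/(-11 + 19)) = -16/8 = -2*1 = -2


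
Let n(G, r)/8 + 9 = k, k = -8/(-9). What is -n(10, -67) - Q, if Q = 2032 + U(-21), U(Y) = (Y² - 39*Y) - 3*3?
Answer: -28963/9 ≈ -3218.1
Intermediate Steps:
k = 8/9 (k = -8*(-⅑) = 8/9 ≈ 0.88889)
n(G, r) = -584/9 (n(G, r) = -72 + 8*(8/9) = -72 + 64/9 = -584/9)
U(Y) = -9 + Y² - 39*Y (U(Y) = (Y² - 39*Y) - 9 = -9 + Y² - 39*Y)
Q = 3283 (Q = 2032 + (-9 + (-21)² - 39*(-21)) = 2032 + (-9 + 441 + 819) = 2032 + 1251 = 3283)
-n(10, -67) - Q = -1*(-584/9) - 1*3283 = 584/9 - 3283 = -28963/9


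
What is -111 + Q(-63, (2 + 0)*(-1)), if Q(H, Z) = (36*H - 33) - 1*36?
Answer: -2448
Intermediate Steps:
Q(H, Z) = -69 + 36*H (Q(H, Z) = (-33 + 36*H) - 36 = -69 + 36*H)
-111 + Q(-63, (2 + 0)*(-1)) = -111 + (-69 + 36*(-63)) = -111 + (-69 - 2268) = -111 - 2337 = -2448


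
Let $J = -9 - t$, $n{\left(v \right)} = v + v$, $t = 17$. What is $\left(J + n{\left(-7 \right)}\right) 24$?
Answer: $-960$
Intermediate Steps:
$n{\left(v \right)} = 2 v$
$J = -26$ ($J = -9 - 17 = -26$)
$\left(J + n{\left(-7 \right)}\right) 24 = \left(-26 + 2 \left(-7\right)\right) 24 = \left(-26 - 14\right) 24 = \left(-40\right) 24 = -960$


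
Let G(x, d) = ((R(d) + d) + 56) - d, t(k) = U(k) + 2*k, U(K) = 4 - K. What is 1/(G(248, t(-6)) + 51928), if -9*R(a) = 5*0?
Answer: 1/51984 ≈ 1.9237e-5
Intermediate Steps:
R(a) = 0 (R(a) = -5*0/9 = -⅑*0 = 0)
t(k) = 4 + k (t(k) = (4 - k) + 2*k = 4 + k)
G(x, d) = 56 (G(x, d) = ((0 + d) + 56) - d = (d + 56) - d = (56 + d) - d = 56)
1/(G(248, t(-6)) + 51928) = 1/(56 + 51928) = 1/51984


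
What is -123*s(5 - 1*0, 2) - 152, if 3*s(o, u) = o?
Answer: -357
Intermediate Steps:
s(o, u) = o/3
-123*s(5 - 1*0, 2) - 152 = -41*(5 - 1*0) - 152 = -41*(5 + 0) - 152 = -41*5 - 152 = -123*5/3 - 152 = -205 - 152 = -357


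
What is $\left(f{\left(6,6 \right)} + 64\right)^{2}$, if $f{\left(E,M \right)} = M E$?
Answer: $10000$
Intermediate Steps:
$f{\left(E,M \right)} = E M$
$\left(f{\left(6,6 \right)} + 64\right)^{2} = \left(6 \cdot 6 + 64\right)^{2} = \left(36 + 64\right)^{2} = 100^{2} = 10000$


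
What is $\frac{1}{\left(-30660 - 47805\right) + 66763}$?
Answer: $- \frac{1}{11702} \approx -8.5455 \cdot 10^{-5}$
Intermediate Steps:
$\frac{1}{\left(-30660 - 47805\right) + 66763} = \frac{1}{-78465 + 66763} = \frac{1}{-11702} = - \frac{1}{11702}$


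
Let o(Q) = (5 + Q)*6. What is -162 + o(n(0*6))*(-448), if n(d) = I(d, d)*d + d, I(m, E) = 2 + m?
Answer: -13602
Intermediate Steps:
n(d) = d + d*(2 + d) (n(d) = (2 + d)*d + d = d*(2 + d) + d = d + d*(2 + d))
o(Q) = 30 + 6*Q
-162 + o(n(0*6))*(-448) = -162 + (30 + 6*((0*6)*(3 + 0*6)))*(-448) = -162 + (30 + 6*(0*(3 + 0)))*(-448) = -162 + (30 + 6*(0*3))*(-448) = -162 + (30 + 6*0)*(-448) = -162 + (30 + 0)*(-448) = -162 + 30*(-448) = -162 - 13440 = -13602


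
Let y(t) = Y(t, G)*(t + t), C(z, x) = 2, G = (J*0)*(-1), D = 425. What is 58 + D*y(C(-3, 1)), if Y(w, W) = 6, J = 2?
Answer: 10258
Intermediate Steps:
G = 0 (G = (2*0)*(-1) = 0*(-1) = 0)
y(t) = 12*t (y(t) = 6*(t + t) = 6*(2*t) = 12*t)
58 + D*y(C(-3, 1)) = 58 + 425*(12*2) = 58 + 425*24 = 58 + 10200 = 10258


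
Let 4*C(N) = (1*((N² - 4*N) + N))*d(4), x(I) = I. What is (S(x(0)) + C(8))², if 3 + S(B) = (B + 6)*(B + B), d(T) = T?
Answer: 1369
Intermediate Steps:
S(B) = -3 + 2*B*(6 + B) (S(B) = -3 + (B + 6)*(B + B) = -3 + (6 + B)*(2*B) = -3 + 2*B*(6 + B))
C(N) = N² - 3*N (C(N) = ((1*((N² - 4*N) + N))*4)/4 = ((1*(N² - 3*N))*4)/4 = ((N² - 3*N)*4)/4 = (-12*N + 4*N²)/4 = N² - 3*N)
(S(x(0)) + C(8))² = ((-3 + 2*0² + 12*0) + 8*(-3 + 8))² = ((-3 + 2*0 + 0) + 8*5)² = ((-3 + 0 + 0) + 40)² = (-3 + 40)² = 37² = 1369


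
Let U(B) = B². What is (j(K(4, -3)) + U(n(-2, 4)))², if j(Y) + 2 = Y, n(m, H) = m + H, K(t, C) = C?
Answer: 1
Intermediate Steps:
n(m, H) = H + m
j(Y) = -2 + Y
(j(K(4, -3)) + U(n(-2, 4)))² = ((-2 - 3) + (4 - 2)²)² = (-5 + 2²)² = (-5 + 4)² = (-1)² = 1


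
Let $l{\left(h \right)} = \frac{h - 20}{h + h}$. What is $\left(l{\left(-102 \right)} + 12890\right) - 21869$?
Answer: $- \frac{915797}{102} \approx -8978.4$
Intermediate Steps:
$l{\left(h \right)} = \frac{-20 + h}{2 h}$
$\left(l{\left(-102 \right)} + 12890\right) - 21869 = \left(\frac{-20 - 102}{2 \left(-102\right)} + 12890\right) - 21869 = \left(\frac{1}{2} \left(- \frac{1}{102}\right) \left(-122\right) + 12890\right) - 21869 = \left(\frac{61}{102} + 12890\right) - 21869 = \frac{1314841}{102} - 21869 = - \frac{915797}{102}$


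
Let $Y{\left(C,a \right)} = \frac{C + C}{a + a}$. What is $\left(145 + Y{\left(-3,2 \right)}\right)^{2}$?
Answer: $\frac{82369}{4} \approx 20592.0$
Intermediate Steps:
$Y{\left(C,a \right)} = \frac{C}{a}$ ($Y{\left(C,a \right)} = \frac{2 C}{2 a} = 2 C \frac{1}{2 a} = \frac{C}{a}$)
$\left(145 + Y{\left(-3,2 \right)}\right)^{2} = \left(145 - \frac{3}{2}\right)^{2} = \left(\frac{287}{2}\right)^{2} = \frac{82369}{4}$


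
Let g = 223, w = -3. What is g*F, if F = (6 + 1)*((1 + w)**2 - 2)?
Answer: 3122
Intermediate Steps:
F = 14 (F = (6 + 1)*((1 - 3)**2 - 2) = 7*((-2)**2 - 2) = 7*(4 - 2) = 7*2 = 14)
g*F = 223*14 = 3122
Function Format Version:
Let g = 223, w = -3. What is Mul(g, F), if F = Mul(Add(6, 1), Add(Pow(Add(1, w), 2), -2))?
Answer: 3122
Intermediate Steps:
F = 14 (F = Mul(Add(6, 1), Add(Pow(Add(1, -3), 2), -2)) = Mul(7, Add(Pow(-2, 2), -2)) = Mul(7, Add(4, -2)) = Mul(7, 2) = 14)
Mul(g, F) = Mul(223, 14) = 3122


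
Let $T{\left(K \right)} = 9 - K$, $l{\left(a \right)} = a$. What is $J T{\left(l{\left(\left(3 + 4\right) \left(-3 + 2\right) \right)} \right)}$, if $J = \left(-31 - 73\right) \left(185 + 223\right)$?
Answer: $-678912$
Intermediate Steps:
$J = -42432$ ($J = \left(-104\right) 408 = -42432$)
$J T{\left(l{\left(\left(3 + 4\right) \left(-3 + 2\right) \right)} \right)} = - 42432 \left(9 - \left(3 + 4\right) \left(-3 + 2\right)\right) = - 42432 \left(9 - 7 \left(-1\right)\right) = - 42432 \left(9 - -7\right) = - 42432 \left(9 + 7\right) = \left(-42432\right) 16 = -678912$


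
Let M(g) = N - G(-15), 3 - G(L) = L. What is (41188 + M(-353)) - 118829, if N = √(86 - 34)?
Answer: -77659 + 2*√13 ≈ -77652.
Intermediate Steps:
G(L) = 3 - L
N = 2*√13 (N = √52 = 2*√13 ≈ 7.2111)
M(g) = -18 + 2*√13 (M(g) = 2*√13 - (3 - 1*(-15)) = 2*√13 - (3 + 15) = 2*√13 - 1*18 = 2*√13 - 18 = -18 + 2*√13)
(41188 + M(-353)) - 118829 = (41188 + (-18 + 2*√13)) - 118829 = (41170 + 2*√13) - 118829 = -77659 + 2*√13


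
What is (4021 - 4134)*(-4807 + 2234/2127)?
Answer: 1155114815/2127 ≈ 5.4307e+5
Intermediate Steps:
(4021 - 4134)*(-4807 + 2234/2127) = -113*(-4807 + 2234*(1/2127)) = -113*(-4807 + 2234/2127) = -113*(-10222255/2127) = 1155114815/2127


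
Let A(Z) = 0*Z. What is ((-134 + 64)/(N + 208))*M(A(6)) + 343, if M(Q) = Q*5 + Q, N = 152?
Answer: 343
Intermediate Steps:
A(Z) = 0
M(Q) = 6*Q (M(Q) = 5*Q + Q = 6*Q)
((-134 + 64)/(N + 208))*M(A(6)) + 343 = ((-134 + 64)/(152 + 208))*(6*0) + 343 = -70/360*0 + 343 = -70*1/360*0 + 343 = -7/36*0 + 343 = 0 + 343 = 343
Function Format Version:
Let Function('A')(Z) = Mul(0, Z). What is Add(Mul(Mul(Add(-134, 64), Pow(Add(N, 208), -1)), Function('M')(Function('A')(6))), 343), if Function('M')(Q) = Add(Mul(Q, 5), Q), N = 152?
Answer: 343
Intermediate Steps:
Function('A')(Z) = 0
Function('M')(Q) = Mul(6, Q) (Function('M')(Q) = Add(Mul(5, Q), Q) = Mul(6, Q))
Add(Mul(Mul(Add(-134, 64), Pow(Add(N, 208), -1)), Function('M')(Function('A')(6))), 343) = Add(Mul(Mul(Add(-134, 64), Pow(Add(152, 208), -1)), Mul(6, 0)), 343) = Add(Mul(Mul(-70, Pow(360, -1)), 0), 343) = Add(Mul(Mul(-70, Rational(1, 360)), 0), 343) = Add(Mul(Rational(-7, 36), 0), 343) = Add(0, 343) = 343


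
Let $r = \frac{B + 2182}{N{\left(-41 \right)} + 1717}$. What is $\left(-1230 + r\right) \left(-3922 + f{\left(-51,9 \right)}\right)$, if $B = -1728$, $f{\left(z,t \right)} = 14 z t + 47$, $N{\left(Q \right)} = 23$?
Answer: $\frac{11020761773}{870} \approx 1.2668 \cdot 10^{7}$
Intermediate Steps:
$f{\left(z,t \right)} = 47 + 14 t z$ ($f{\left(z,t \right)} = 14 t z + 47 = 47 + 14 t z$)
$r = \frac{227}{870}$ ($r = \frac{-1728 + 2182}{23 + 1717} = \frac{454}{1740} = 454 \cdot \frac{1}{1740} = \frac{227}{870} \approx 0.26092$)
$\left(-1230 + r\right) \left(-3922 + f{\left(-51,9 \right)}\right) = \left(-1230 + \frac{227}{870}\right) \left(-3922 + \left(47 + 14 \cdot 9 \left(-51\right)\right)\right) = - \frac{1069873 \left(-3922 + \left(47 - 6426\right)\right)}{870} = - \frac{1069873 \left(-3922 - 6379\right)}{870} = \left(- \frac{1069873}{870}\right) \left(-10301\right) = \frac{11020761773}{870}$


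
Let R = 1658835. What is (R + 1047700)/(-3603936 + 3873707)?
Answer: 2706535/269771 ≈ 10.033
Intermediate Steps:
(R + 1047700)/(-3603936 + 3873707) = (1658835 + 1047700)/(-3603936 + 3873707) = 2706535/269771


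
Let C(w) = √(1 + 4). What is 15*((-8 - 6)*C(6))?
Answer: -210*√5 ≈ -469.57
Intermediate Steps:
C(w) = √5
15*((-8 - 6)*C(6)) = 15*((-8 - 6)*√5) = 15*(-14*√5) = -210*√5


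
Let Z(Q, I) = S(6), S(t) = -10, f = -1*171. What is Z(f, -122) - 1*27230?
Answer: -27240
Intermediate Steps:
f = -171
Z(Q, I) = -10
Z(f, -122) - 1*27230 = -10 - 1*27230 = -10 - 27230 = -27240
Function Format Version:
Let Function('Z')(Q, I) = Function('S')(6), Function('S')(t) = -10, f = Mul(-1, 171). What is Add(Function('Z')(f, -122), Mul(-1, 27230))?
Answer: -27240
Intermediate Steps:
f = -171
Function('Z')(Q, I) = -10
Add(Function('Z')(f, -122), Mul(-1, 27230)) = Add(-10, Mul(-1, 27230)) = Add(-10, -27230) = -27240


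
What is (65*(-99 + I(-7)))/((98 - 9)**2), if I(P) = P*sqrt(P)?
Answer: -6435/7921 - 455*I*sqrt(7)/7921 ≈ -0.8124 - 0.15198*I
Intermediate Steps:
I(P) = P**(3/2)
(65*(-99 + I(-7)))/((98 - 9)**2) = (65*(-99 + (-7)**(3/2)))/((98 - 9)**2) = (65*(-99 - 7*I*sqrt(7)))/(89**2) = (-6435 - 455*I*sqrt(7))/7921 = (-6435 - 455*I*sqrt(7))*(1/7921) = -6435/7921 - 455*I*sqrt(7)/7921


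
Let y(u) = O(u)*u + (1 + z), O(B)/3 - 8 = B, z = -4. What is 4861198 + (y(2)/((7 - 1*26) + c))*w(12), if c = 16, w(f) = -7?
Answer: 4861331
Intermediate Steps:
O(B) = 24 + 3*B
y(u) = -3 + u*(24 + 3*u) (y(u) = (24 + 3*u)*u + (1 - 4) = u*(24 + 3*u) - 3 = -3 + u*(24 + 3*u))
4861198 + (y(2)/((7 - 1*26) + c))*w(12) = 4861198 + ((-3 + 3*2*(8 + 2))/((7 - 1*26) + 16))*(-7) = 4861198 + ((-3 + 3*2*10)/((7 - 26) + 16))*(-7) = 4861198 + ((-3 + 60)/(-19 + 16))*(-7) = 4861198 + (57/(-3))*(-7) = 4861198 + (57*(-⅓))*(-7) = 4861198 - 19*(-7) = 4861198 + 133 = 4861331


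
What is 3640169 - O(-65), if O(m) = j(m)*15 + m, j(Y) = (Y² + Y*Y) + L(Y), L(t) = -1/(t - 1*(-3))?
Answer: 217835993/62 ≈ 3.5135e+6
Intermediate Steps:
L(t) = -1/(3 + t) (L(t) = -1/(t + 3) = -1/(3 + t))
j(Y) = -1/(3 + Y) + 2*Y² (j(Y) = (Y² + Y*Y) - 1/(3 + Y) = (Y² + Y²) - 1/(3 + Y) = 2*Y² - 1/(3 + Y) = -1/(3 + Y) + 2*Y²)
O(m) = m + 15*(-1 + 2*m²*(3 + m))/(3 + m) (O(m) = ((-1 + 2*m²*(3 + m))/(3 + m))*15 + m = 15*(-1 + 2*m²*(3 + m))/(3 + m) + m = m + 15*(-1 + 2*m²*(3 + m))/(3 + m))
3640169 - O(-65) = 3640169 - (-15 - 65*(3 - 65) + 30*(-65)²*(3 - 65))/(3 - 65) = 3640169 - (-15 - 65*(-62) + 30*4225*(-62))/(-62) = 3640169 - (-1)*(-15 + 4030 - 7858500)/62 = 3640169 - (-1)*(-7854485)/62 = 3640169 - 1*7854485/62 = 3640169 - 7854485/62 = 217835993/62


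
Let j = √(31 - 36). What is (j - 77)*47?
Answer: -3619 + 47*I*√5 ≈ -3619.0 + 105.1*I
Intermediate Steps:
j = I*√5 (j = √(-5) = I*√5 ≈ 2.2361*I)
(j - 77)*47 = (I*√5 - 77)*47 = (-77 + I*√5)*47 = -3619 + 47*I*√5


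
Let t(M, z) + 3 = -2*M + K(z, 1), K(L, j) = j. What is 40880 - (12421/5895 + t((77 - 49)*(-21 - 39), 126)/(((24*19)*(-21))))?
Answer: 128199894973/3136140 ≈ 40878.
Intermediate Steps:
t(M, z) = -2 - 2*M (t(M, z) = -3 + (-2*M + 1) = -3 + (1 - 2*M) = -2 - 2*M)
40880 - (12421/5895 + t((77 - 49)*(-21 - 39), 126)/(((24*19)*(-21)))) = 40880 - (12421/5895 + (-2 - 2*(77 - 49)*(-21 - 39))/(((24*19)*(-21)))) = 40880 - (12421*(1/5895) + (-2 - 56*(-60))/((456*(-21)))) = 40880 - (12421/5895 + (-2 - 2*(-1680))/(-9576)) = 40880 - (12421/5895 + (-2 + 3360)*(-1/9576)) = 40880 - (12421/5895 + 3358*(-1/9576)) = 40880 - (12421/5895 - 1679/4788) = 40880 - 1*5508227/3136140 = 40880 - 5508227/3136140 = 128199894973/3136140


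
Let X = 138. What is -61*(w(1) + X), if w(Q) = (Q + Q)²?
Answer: -8662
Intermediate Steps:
w(Q) = 4*Q² (w(Q) = (2*Q)² = 4*Q²)
-61*(w(1) + X) = -61*(4*1² + 138) = -61*(4*1 + 138) = -61*(4 + 138) = -61*142 = -8662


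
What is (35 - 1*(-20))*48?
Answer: 2640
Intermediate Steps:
(35 - 1*(-20))*48 = (35 + 20)*48 = 55*48 = 2640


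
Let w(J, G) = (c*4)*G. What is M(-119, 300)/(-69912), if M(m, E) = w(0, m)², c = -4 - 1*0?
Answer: -453152/8739 ≈ -51.854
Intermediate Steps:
c = -4 (c = -4 + 0 = -4)
w(J, G) = -16*G (w(J, G) = (-4*4)*G = -16*G)
M(m, E) = 256*m² (M(m, E) = (-16*m)² = 256*m²)
M(-119, 300)/(-69912) = (256*(-119)²)/(-69912) = (256*14161)*(-1/69912) = 3625216*(-1/69912) = -453152/8739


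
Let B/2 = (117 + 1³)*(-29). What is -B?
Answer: 6844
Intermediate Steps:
B = -6844 (B = 2*((117 + 1³)*(-29)) = 2*((117 + 1)*(-29)) = 2*(118*(-29)) = 2*(-3422) = -6844)
-B = -1*(-6844) = 6844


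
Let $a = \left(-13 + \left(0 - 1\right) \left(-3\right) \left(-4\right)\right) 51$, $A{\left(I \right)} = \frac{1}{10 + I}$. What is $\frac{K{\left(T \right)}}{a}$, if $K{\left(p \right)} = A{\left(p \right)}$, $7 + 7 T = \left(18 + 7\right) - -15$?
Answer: $- \frac{7}{131325} \approx -5.3303 \cdot 10^{-5}$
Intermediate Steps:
$T = \frac{33}{7}$ ($T = -1 + \frac{\left(18 + 7\right) - -15}{7} = -1 + \frac{25 + 15}{7} = -1 + \frac{1}{7} \cdot 40 = -1 + \frac{40}{7} = \frac{33}{7} \approx 4.7143$)
$K{\left(p \right)} = \frac{1}{10 + p}$
$a = -1275$ ($a = \left(-13 + \left(-1\right) \left(-3\right) \left(-4\right)\right) 51 = \left(-13 + 3 \left(-4\right)\right) 51 = \left(-13 - 12\right) 51 = \left(-25\right) 51 = -1275$)
$\frac{K{\left(T \right)}}{a} = \frac{1}{\left(10 + \frac{33}{7}\right) \left(-1275\right)} = \frac{1}{\frac{103}{7}} \left(- \frac{1}{1275}\right) = \frac{7}{103} \left(- \frac{1}{1275}\right) = - \frac{7}{131325}$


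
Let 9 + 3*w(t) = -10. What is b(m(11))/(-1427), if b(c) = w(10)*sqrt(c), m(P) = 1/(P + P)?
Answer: 19*sqrt(22)/94182 ≈ 0.00094623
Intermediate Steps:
m(P) = 1/(2*P)
w(t) = -19/3 (w(t) = -3 + (1/3)*(-10) = -3 - 10/3 = -19/3)
b(c) = -19*sqrt(c)/3
b(m(11))/(-1427) = -19*sqrt(22)/22/3/(-1427) = -19*sqrt(22)/22/3*(-1/1427) = -19*sqrt(22)/66*(-1/1427) = 19*sqrt(22)/94182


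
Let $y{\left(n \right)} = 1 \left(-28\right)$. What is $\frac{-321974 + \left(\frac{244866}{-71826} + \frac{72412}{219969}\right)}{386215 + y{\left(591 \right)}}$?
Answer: $- \frac{847845791317433}{1016926492558113} \approx -0.83373$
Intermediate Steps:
$y{\left(n \right)} = -28$
$\frac{-321974 + \left(\frac{244866}{-71826} + \frac{72412}{219969}\right)}{386215 + y{\left(591 \right)}} = \frac{-321974 + \left(\frac{244866}{-71826} + \frac{72412}{219969}\right)}{386215 - 28} = \frac{-321974 + \left(244866 \left(- \frac{1}{71826}\right) + 72412 \cdot \frac{1}{219969}\right)}{386187} = \left(-321974 + \left(- \frac{40811}{11971} + \frac{72412}{219969}\right)\right) \frac{1}{386187} = \left(-321974 - \frac{8110310807}{2633248899}\right) \frac{1}{386187} = \left(- \frac{847845791317433}{2633248899}\right) \frac{1}{386187} = - \frac{847845791317433}{1016926492558113}$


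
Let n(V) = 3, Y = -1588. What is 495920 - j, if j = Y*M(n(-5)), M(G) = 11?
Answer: 513388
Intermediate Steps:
j = -17468 (j = -1588*11 = -17468)
495920 - j = 495920 - 1*(-17468) = 495920 + 17468 = 513388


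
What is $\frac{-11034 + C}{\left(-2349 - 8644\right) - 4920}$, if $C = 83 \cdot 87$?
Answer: $\frac{3813}{15913} \approx 0.23962$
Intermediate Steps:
$C = 7221$
$\frac{-11034 + C}{\left(-2349 - 8644\right) - 4920} = \frac{-11034 + 7221}{\left(-2349 - 8644\right) - 4920} = - \frac{3813}{\left(-2349 - 8644\right) - 4920} = - \frac{3813}{-10993 - 4920} = - \frac{3813}{-15913} = \left(-3813\right) \left(- \frac{1}{15913}\right) = \frac{3813}{15913}$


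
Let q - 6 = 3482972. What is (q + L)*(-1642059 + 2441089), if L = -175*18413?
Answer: 208309518090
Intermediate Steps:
q = 3482978 (q = 6 + 3482972 = 3482978)
L = -3222275
(q + L)*(-1642059 + 2441089) = (3482978 - 3222275)*(-1642059 + 2441089) = 260703*799030 = 208309518090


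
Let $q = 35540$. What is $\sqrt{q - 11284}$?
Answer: $8 \sqrt{379} \approx 155.74$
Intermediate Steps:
$\sqrt{q - 11284} = \sqrt{35540 - 11284} = \sqrt{24256} = 8 \sqrt{379}$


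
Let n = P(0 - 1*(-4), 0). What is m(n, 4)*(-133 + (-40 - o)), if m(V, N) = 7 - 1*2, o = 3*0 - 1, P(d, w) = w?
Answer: -860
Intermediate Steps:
n = 0
o = -1 (o = 0 - 1 = -1)
m(V, N) = 5 (m(V, N) = 7 - 2 = 5)
m(n, 4)*(-133 + (-40 - o)) = 5*(-133 + (-40 - 1*(-1))) = 5*(-133 + (-40 + 1)) = 5*(-133 - 39) = 5*(-172) = -860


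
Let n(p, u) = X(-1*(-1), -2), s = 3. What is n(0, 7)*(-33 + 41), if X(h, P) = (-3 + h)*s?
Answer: -48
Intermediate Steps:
X(h, P) = -9 + 3*h (X(h, P) = (-3 + h)*3 = -9 + 3*h)
n(p, u) = -6 (n(p, u) = -9 + 3*(-1*(-1)) = -9 + 3*1 = -9 + 3 = -6)
n(0, 7)*(-33 + 41) = -6*(-33 + 41) = -6*8 = -48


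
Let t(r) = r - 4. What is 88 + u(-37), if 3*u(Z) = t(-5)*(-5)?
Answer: 103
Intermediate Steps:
t(r) = -4 + r
u(Z) = 15 (u(Z) = ((-4 - 5)*(-5))/3 = (-9*(-5))/3 = (⅓)*45 = 15)
88 + u(-37) = 88 + 15 = 103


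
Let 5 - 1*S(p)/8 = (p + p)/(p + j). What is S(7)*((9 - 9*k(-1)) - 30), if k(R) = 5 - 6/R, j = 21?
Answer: -4320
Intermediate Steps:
S(p) = 40 - 16*p/(21 + p) (S(p) = 40 - 8*(p + p)/(p + 21) = 40 - 8*2*p/(21 + p) = 40 - 16*p/(21 + p))
k(R) = 5 - 6/R
S(7)*((9 - 9*k(-1)) - 30) = (24*(35 + 7)/(21 + 7))*((9 - 9*(5 - 6/(-1))) - 30) = (24*42/28)*((9 - 9*(5 - 6*(-1))) - 30) = (24*(1/28)*42)*((9 - 9*(5 + 6)) - 30) = 36*((9 - 9*11) - 30) = 36*((9 - 99) - 30) = 36*(-90 - 30) = 36*(-120) = -4320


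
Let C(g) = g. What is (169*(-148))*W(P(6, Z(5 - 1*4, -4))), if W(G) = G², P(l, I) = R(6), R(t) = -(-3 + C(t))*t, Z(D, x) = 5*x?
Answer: -8103888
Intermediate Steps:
R(t) = -t*(-3 + t) (R(t) = -(-3 + t)*t = -t*(-3 + t))
P(l, I) = -18 (P(l, I) = 6*(3 - 1*6) = 6*(3 - 6) = 6*(-3) = -18)
(169*(-148))*W(P(6, Z(5 - 1*4, -4))) = (169*(-148))*(-18)² = -25012*324 = -8103888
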